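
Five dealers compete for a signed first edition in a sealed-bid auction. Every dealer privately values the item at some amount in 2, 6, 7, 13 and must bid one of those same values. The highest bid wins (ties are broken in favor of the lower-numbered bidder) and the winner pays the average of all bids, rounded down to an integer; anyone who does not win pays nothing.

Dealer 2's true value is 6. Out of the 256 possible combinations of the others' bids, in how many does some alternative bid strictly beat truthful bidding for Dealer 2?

38

Others bid (2, 2, 2, 7): truth gives 0; bid 7 gives 2 > 0. Violating.
Others bid (2, 2, 6, 7): truth gives 0; bid 7 gives 2 > 0. Violating.
Others bid (2, 2, 7, 2): truth gives 0; bid 7 gives 2 > 0. Violating.
Others bid (2, 2, 7, 6): truth gives 0; bid 7 gives 2 > 0. Violating.
Others bid (2, 2, 2, 2): truth gives 4; no alternative beats it.
Others bid (2, 2, 2, 6): truth gives 3; no alternative beats it.
(Checking all 256 profiles: 38 have a profitable deviation, 218 do not.)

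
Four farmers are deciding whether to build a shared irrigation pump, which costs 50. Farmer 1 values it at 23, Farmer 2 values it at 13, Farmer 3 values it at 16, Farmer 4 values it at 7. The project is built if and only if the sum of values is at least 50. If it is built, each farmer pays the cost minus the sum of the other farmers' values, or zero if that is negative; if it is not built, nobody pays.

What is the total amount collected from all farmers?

Total value 59 ≥ cost 50, so it is built.
Farmer 1: others sum to 36; max(0, 50 - 36) = 14.
Farmer 2: others sum to 46; max(0, 50 - 46) = 4.
Farmer 3: others sum to 43; max(0, 50 - 43) = 7.
Farmer 4: others sum to 52; max(0, 50 - 52) = 0.
Total collected = 14 + 4 + 7 + 0 = 25.

25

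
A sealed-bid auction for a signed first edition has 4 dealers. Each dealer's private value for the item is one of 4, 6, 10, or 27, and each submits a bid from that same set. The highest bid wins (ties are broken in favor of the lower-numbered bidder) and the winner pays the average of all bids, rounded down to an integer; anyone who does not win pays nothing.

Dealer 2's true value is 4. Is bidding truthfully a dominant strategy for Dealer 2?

Yes

Check each profile of the others' bids and compare truth against every alternative bid.
Others bid (4, 4, 6): truth gives 0, best alternative gives -1.
Others bid (4, 6, 4): truth gives 0, best alternative gives -1.
Others bid (4, 6, 6): truth gives 0, best alternative gives -1.
Others bid (4, 4, 4): truth gives 0, best alternative gives 0.
Others bid (4, 4, 10): truth gives 0, best alternative gives 0.
Others bid (4, 4, 27): truth gives 0, best alternative gives 0.
(Remaining 58 profiles checked similarly; truth is weakly best in each.)
In every case the truthful bid is at least as good as any alternative, so it is a dominant strategy.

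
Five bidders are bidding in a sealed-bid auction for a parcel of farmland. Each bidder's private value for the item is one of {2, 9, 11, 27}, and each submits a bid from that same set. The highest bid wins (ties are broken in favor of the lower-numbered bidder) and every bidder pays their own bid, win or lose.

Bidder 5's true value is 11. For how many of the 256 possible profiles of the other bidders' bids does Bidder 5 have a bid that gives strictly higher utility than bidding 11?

Others bid (2, 2, 2, 2): truth gives 0; bid 9 gives 2 > 0. Violating.
Others bid (2, 2, 2, 11): truth gives -11; bid 2 gives -2 > -11. Violating.
Others bid (2, 2, 2, 27): truth gives -11; bid 2 gives -2 > -11. Violating.
Others bid (2, 2, 9, 11): truth gives -11; bid 2 gives -2 > -11. Violating.
Others bid (2, 2, 2, 9): truth gives 0; no alternative beats it.
Others bid (2, 2, 9, 2): truth gives 0; no alternative beats it.
(Checking all 256 profiles: 241 have a profitable deviation, 15 do not.)

241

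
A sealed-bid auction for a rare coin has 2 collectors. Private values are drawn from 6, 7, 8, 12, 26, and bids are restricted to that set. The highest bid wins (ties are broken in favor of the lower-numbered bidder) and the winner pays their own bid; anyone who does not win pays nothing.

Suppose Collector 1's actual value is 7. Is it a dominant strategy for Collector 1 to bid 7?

No

Consider the case where Collector 2 bids 6.
Truthful bid 7: wins, pays 7, utility 7 - 7 = 0.
Bid 6 instead: wins, pays 6, utility 7 - 6 = 1.
Since 1 > 0, bidding 6 is strictly better here, so truthful bidding is not dominant.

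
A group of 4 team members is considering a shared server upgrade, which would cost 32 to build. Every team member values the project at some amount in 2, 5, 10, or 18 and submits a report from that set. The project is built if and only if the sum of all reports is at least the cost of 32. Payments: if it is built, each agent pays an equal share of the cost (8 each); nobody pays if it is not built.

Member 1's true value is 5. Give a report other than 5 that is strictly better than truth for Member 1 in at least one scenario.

Suppose Member 2 reports 5, Member 3 reports 5 and Member 4 reports 18.
Report 5: project built, pays 8, utility 5 - 8 = -3.
Report 2: project not built, utility 0.
So reporting 2 beats truth here (0 > -3).

2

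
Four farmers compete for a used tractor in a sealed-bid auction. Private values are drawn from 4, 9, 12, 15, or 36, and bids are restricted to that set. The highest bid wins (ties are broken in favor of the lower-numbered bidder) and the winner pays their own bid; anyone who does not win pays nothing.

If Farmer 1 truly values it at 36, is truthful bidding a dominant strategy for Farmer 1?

Consider the case where Farmer 2 bids 4, Farmer 3 bids 4 and Farmer 4 bids 4.
Truthful bid 36: wins, pays 36, utility 36 - 36 = 0.
Bid 4 instead: wins, pays 4, utility 36 - 4 = 32.
Since 32 > 0, bidding 4 is strictly better here, so truthful bidding is not dominant.

No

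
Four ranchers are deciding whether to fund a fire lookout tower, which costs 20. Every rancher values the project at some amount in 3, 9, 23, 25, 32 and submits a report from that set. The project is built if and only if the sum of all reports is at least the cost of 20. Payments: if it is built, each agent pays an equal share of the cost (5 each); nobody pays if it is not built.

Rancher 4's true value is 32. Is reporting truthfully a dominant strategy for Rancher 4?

Check each profile of the others' reports and compare truth against every alternative report.
Others report (3, 3, 3): truth gives 27, best alternative gives 27.
Others report (3, 3, 9): truth gives 27, best alternative gives 27.
Others report (3, 3, 23): truth gives 27, best alternative gives 27.
Others report (3, 3, 25): truth gives 27, best alternative gives 27.
Others report (3, 3, 32): truth gives 27, best alternative gives 27.
Others report (3, 9, 3): truth gives 27, best alternative gives 27.
(Remaining 119 profiles checked similarly; truth is weakly best in each.)
In every case the truthful report is at least as good as any alternative, so it is a dominant strategy.

Yes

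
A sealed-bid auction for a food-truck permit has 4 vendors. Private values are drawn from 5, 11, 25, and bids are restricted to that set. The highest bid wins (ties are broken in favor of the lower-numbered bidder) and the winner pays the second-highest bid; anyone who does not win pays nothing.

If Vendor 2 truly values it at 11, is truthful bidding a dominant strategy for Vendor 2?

Check each profile of the others' bids and compare truth against every alternative bid.
Others bid (5, 5, 5): truth gives 6, best alternative gives 6.
Others bid (5, 5, 11): truth gives 0, best alternative gives 0.
Others bid (5, 5, 25): truth gives 0, best alternative gives 0.
Others bid (5, 11, 5): truth gives 0, best alternative gives 0.
Others bid (5, 11, 11): truth gives 0, best alternative gives 0.
Others bid (5, 11, 25): truth gives 0, best alternative gives 0.
(Remaining 21 profiles checked similarly; truth is weakly best in each.)
In every case the truthful bid is at least as good as any alternative, so it is a dominant strategy.

Yes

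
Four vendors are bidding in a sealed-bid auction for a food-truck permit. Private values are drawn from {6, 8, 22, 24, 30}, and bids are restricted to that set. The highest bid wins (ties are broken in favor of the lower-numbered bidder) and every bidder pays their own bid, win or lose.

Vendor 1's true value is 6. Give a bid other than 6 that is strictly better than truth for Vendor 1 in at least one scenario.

Suppose Vendor 2 bids 6, Vendor 3 bids 6 and Vendor 4 bids 8.
Bid 6: loses but pays 6, utility -6.
Bid 8: wins, pays 8, utility 6 - 8 = -2.
So bidding 8 beats truth here (-2 > -6).

8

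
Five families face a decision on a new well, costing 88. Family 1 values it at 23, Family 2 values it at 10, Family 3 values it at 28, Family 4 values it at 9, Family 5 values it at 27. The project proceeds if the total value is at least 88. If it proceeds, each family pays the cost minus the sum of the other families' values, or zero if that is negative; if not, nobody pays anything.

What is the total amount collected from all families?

Total value 97 ≥ cost 88, so it is built.
Family 1: others sum to 74; max(0, 88 - 74) = 14.
Family 2: others sum to 87; max(0, 88 - 87) = 1.
Family 3: others sum to 69; max(0, 88 - 69) = 19.
Family 4: others sum to 88; max(0, 88 - 88) = 0.
Family 5: others sum to 70; max(0, 88 - 70) = 18.
Total collected = 14 + 1 + 19 + 0 + 18 = 52.

52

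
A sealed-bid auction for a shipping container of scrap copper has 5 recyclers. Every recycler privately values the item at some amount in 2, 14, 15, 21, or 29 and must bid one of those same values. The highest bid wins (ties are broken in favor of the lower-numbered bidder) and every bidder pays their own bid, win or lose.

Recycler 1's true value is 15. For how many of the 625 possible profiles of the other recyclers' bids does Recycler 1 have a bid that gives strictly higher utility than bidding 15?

560

Others bid (2, 2, 2, 2): truth gives 0; bid 2 gives 13 > 0. Violating.
Others bid (2, 2, 2, 14): truth gives 0; bid 14 gives 1 > 0. Violating.
Others bid (2, 2, 2, 21): truth gives -15; bid 2 gives -2 > -15. Violating.
Others bid (2, 2, 2, 29): truth gives -15; bid 2 gives -2 > -15. Violating.
Others bid (2, 2, 2, 15): truth gives 0; no alternative beats it.
Others bid (2, 2, 14, 15): truth gives 0; no alternative beats it.
(Checking all 625 profiles: 560 have a profitable deviation, 65 do not.)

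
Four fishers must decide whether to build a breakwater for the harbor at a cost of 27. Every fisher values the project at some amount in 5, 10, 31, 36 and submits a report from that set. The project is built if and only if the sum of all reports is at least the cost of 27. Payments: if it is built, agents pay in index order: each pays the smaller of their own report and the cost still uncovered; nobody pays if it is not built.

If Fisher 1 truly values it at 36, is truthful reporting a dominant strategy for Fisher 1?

Consider the case where Fisher 2 reports 5, Fisher 3 reports 5 and Fisher 4 reports 10.
Truthful report 36: project built, pays 27, utility 36 - 27 = 9.
Report 10 instead: project built, pays 10, utility 36 - 10 = 26.
Since 26 > 9, reporting 10 is strictly better here, so truthful reporting is not dominant.

No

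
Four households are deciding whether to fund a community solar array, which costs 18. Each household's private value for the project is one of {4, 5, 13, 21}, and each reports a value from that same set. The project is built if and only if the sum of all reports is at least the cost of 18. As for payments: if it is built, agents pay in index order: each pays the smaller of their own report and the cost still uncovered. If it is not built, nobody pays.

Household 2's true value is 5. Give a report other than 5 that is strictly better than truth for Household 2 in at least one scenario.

4

Suppose Household 1 reports 4, Household 3 reports 4 and Household 4 reports 13.
Report 5: project built, pays 5, utility 5 - 5 = 0.
Report 4: project built, pays 4, utility 5 - 4 = 1.
So reporting 4 beats truth here (1 > 0).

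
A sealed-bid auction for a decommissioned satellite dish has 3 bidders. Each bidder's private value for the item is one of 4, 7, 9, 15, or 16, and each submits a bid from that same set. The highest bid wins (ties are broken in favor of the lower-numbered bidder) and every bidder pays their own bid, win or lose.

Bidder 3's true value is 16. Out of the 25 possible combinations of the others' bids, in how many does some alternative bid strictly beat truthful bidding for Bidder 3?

18

Others bid (4, 4): truth gives 0; bid 7 gives 9 > 0. Violating.
Others bid (4, 7): truth gives 0; bid 9 gives 7 > 0. Violating.
Others bid (4, 9): truth gives 0; bid 15 gives 1 > 0. Violating.
Others bid (4, 16): truth gives -16; bid 4 gives -4 > -16. Violating.
Others bid (4, 15): truth gives 0; no alternative beats it.
Others bid (7, 15): truth gives 0; no alternative beats it.
(Checking all 25 profiles: 18 have a profitable deviation, 7 do not.)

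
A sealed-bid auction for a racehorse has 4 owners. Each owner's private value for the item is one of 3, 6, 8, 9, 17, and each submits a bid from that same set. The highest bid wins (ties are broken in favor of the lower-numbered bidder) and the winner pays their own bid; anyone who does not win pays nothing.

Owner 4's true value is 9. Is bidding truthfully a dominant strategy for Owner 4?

No

Consider the case where Owner 1 bids 3, Owner 2 bids 3 and Owner 3 bids 3.
Truthful bid 9: wins, pays 9, utility 9 - 9 = 0.
Bid 6 instead: wins, pays 6, utility 9 - 6 = 3.
Since 3 > 0, bidding 6 is strictly better here, so truthful bidding is not dominant.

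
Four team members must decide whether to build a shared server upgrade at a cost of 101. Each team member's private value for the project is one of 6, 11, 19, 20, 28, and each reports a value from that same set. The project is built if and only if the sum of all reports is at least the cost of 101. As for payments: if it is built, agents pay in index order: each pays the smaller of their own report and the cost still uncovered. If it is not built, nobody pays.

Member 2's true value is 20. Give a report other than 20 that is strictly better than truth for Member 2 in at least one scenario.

19

Suppose Member 1 reports 28, Member 3 reports 28 and Member 4 reports 28.
Report 20: project built, pays 20, utility 20 - 20 = 0.
Report 19: project built, pays 19, utility 20 - 19 = 1.
So reporting 19 beats truth here (1 > 0).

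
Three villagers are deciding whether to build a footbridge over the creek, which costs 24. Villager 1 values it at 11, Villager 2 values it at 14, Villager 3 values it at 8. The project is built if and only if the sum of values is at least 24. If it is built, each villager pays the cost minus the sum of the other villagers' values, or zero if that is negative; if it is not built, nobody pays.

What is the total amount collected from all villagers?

Total value 33 ≥ cost 24, so it is built.
Villager 1: others sum to 22; max(0, 24 - 22) = 2.
Villager 2: others sum to 19; max(0, 24 - 19) = 5.
Villager 3: others sum to 25; max(0, 24 - 25) = 0.
Total collected = 2 + 5 + 0 = 7.

7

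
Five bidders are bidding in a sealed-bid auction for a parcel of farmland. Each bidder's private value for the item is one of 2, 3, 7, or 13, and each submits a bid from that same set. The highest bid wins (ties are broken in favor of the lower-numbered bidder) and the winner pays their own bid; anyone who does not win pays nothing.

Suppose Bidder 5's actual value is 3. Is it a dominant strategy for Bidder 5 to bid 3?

Yes

Check each profile of the others' bids and compare truth against every alternative bid.
Others bid (2, 2, 2, 2): truth gives 0, best alternative gives 0.
Others bid (2, 2, 2, 3): truth gives 0, best alternative gives 0.
Others bid (2, 2, 2, 7): truth gives 0, best alternative gives 0.
Others bid (2, 2, 2, 13): truth gives 0, best alternative gives 0.
Others bid (2, 2, 3, 2): truth gives 0, best alternative gives 0.
Others bid (2, 2, 3, 3): truth gives 0, best alternative gives 0.
(Remaining 250 profiles checked similarly; truth is weakly best in each.)
In every case the truthful bid is at least as good as any alternative, so it is a dominant strategy.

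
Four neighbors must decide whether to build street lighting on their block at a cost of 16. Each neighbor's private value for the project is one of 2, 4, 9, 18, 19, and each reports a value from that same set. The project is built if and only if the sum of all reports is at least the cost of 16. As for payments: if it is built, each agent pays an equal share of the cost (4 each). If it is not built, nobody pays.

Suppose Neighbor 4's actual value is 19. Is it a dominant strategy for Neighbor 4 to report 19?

Check each profile of the others' reports and compare truth against every alternative report.
Others report (2, 2, 2): truth gives 15, best alternative gives 15.
Others report (2, 2, 4): truth gives 15, best alternative gives 15.
Others report (2, 2, 9): truth gives 15, best alternative gives 15.
Others report (2, 2, 18): truth gives 15, best alternative gives 15.
Others report (2, 2, 19): truth gives 15, best alternative gives 15.
Others report (2, 4, 2): truth gives 15, best alternative gives 15.
(Remaining 119 profiles checked similarly; truth is weakly best in each.)
In every case the truthful report is at least as good as any alternative, so it is a dominant strategy.

Yes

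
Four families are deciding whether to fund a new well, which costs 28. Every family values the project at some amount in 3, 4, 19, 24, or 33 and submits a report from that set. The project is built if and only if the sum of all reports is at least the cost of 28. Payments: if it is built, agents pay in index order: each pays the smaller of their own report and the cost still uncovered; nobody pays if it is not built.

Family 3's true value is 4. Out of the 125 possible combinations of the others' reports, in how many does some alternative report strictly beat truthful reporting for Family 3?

Others report (3, 3, 19): truth gives 0; report 3 gives 1 > 0. Violating.
Others report (3, 3, 24): truth gives 0; report 3 gives 1 > 0. Violating.
Others report (3, 3, 33): truth gives 0; report 3 gives 1 > 0. Violating.
Others report (3, 4, 19): truth gives 0; report 3 gives 1 > 0. Violating.
Others report (3, 3, 3): truth gives 0; no alternative beats it.
Others report (3, 3, 4): truth gives 0; no alternative beats it.
(Checking all 125 profiles: 32 have a profitable deviation, 93 do not.)

32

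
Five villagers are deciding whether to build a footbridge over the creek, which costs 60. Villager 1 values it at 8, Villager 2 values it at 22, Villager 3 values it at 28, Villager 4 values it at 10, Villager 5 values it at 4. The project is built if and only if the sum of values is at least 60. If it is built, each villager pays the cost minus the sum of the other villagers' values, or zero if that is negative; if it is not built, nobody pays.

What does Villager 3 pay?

Total value 72 ≥ cost 60, so the project is built.
The other villagers' values sum to 44.
Cost minus that sum is 60 - 44 = 16.

16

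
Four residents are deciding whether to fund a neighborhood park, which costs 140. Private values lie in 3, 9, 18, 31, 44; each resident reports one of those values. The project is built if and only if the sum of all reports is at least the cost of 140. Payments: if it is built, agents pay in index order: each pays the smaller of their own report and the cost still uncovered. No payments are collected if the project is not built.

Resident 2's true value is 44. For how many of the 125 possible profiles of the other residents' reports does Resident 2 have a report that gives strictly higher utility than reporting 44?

4

Others report (31, 44, 44): truth gives 0; report 31 gives 13 > 0. Violating.
Others report (44, 31, 44): truth gives 0; report 31 gives 13 > 0. Violating.
Others report (44, 44, 31): truth gives 0; report 31 gives 13 > 0. Violating.
Others report (44, 44, 44): truth gives 0; report 9 gives 35 > 0. Violating.
Others report (3, 3, 3): truth gives 0; no alternative beats it.
Others report (3, 3, 9): truth gives 0; no alternative beats it.
(Checking all 125 profiles: 4 have a profitable deviation, 121 do not.)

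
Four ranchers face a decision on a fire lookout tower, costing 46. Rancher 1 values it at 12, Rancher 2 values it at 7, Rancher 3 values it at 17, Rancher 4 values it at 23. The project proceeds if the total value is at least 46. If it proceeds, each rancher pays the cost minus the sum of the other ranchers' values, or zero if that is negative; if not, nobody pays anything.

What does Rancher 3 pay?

4

Total value 59 ≥ cost 46, so the project is built.
The other ranchers' values sum to 42.
Cost minus that sum is 46 - 42 = 4.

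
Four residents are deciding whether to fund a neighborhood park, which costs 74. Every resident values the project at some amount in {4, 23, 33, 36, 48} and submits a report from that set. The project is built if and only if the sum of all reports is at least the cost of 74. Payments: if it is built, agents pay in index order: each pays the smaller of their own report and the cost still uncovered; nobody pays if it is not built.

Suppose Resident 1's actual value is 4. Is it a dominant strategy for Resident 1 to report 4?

Yes

Check each profile of the others' reports and compare truth against every alternative report.
Others report (4, 4, 48): truth gives 0, best alternative gives -19.
Others report (4, 23, 33): truth gives 0, best alternative gives -19.
Others report (4, 23, 36): truth gives 0, best alternative gives -19.
Others report (4, 23, 48): truth gives 0, best alternative gives -19.
Others report (4, 33, 23): truth gives 0, best alternative gives -19.
Others report (4, 33, 33): truth gives 0, best alternative gives -19.
(Remaining 119 profiles checked similarly; truth is weakly best in each.)
In every case the truthful report is at least as good as any alternative, so it is a dominant strategy.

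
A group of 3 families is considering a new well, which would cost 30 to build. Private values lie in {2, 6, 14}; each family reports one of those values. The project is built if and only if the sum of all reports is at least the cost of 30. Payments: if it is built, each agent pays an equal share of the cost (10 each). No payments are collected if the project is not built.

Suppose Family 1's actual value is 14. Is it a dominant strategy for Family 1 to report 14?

Check each profile of the others' reports and compare truth against every alternative report.
Others report (2, 14): truth gives 4, best alternative gives 0.
Others report (6, 14): truth gives 4, best alternative gives 0.
Others report (14, 2): truth gives 4, best alternative gives 0.
Others report (14, 6): truth gives 4, best alternative gives 0.
Others report (14, 14): truth gives 4, best alternative gives 4.
Others report (2, 2): truth gives 0, best alternative gives 0.
(Remaining 3 profiles checked similarly; truth is weakly best in each.)
In every case the truthful report is at least as good as any alternative, so it is a dominant strategy.

Yes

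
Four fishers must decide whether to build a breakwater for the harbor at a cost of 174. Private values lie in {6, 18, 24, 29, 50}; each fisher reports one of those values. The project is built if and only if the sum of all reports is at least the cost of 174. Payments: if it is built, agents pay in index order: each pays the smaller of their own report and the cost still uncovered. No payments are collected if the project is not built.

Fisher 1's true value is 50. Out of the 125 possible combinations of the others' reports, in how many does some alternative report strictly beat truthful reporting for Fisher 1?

1

Others report (50, 50, 50): truth gives 0; report 24 gives 26 > 0. Violating.
Others report (6, 6, 6): truth gives 0; no alternative beats it.
Others report (6, 6, 18): truth gives 0; no alternative beats it.
(Checking all 125 profiles: 1 has a profitable deviation, 124 do not.)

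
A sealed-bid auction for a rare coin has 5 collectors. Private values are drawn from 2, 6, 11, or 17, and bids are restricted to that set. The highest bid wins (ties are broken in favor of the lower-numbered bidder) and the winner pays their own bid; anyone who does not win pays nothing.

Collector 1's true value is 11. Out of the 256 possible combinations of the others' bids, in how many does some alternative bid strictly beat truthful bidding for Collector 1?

Others bid (2, 2, 2, 2): truth gives 0; bid 2 gives 9 > 0. Violating.
Others bid (2, 2, 2, 6): truth gives 0; bid 6 gives 5 > 0. Violating.
Others bid (2, 2, 6, 2): truth gives 0; bid 6 gives 5 > 0. Violating.
Others bid (2, 2, 6, 6): truth gives 0; bid 6 gives 5 > 0. Violating.
Others bid (2, 2, 2, 11): truth gives 0; no alternative beats it.
Others bid (2, 2, 2, 17): truth gives 0; no alternative beats it.
(Checking all 256 profiles: 16 have a profitable deviation, 240 do not.)

16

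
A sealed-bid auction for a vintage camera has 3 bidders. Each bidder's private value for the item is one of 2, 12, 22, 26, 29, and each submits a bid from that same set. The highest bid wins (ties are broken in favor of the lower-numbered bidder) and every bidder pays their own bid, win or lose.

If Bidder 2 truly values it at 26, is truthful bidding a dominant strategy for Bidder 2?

Consider the case where Bidder 1 bids 2 and Bidder 3 bids 2.
Truthful bid 26: wins, pays 26, utility 26 - 26 = 0.
Bid 12 instead: wins, pays 12, utility 26 - 12 = 14.
Since 14 > 0, bidding 12 is strictly better here, so truthful bidding is not dominant.

No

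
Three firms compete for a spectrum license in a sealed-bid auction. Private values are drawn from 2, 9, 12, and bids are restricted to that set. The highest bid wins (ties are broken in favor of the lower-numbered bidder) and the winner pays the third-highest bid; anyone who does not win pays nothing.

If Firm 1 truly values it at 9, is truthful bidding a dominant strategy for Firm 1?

No

Consider the case where Firm 2 bids 2 and Firm 3 bids 12.
Truthful bid 9: loses, pays 0, utility 0.
Bid 12 instead: wins, pays 2, utility 9 - 2 = 7.
Since 7 > 0, bidding 12 is strictly better here, so truthful bidding is not dominant.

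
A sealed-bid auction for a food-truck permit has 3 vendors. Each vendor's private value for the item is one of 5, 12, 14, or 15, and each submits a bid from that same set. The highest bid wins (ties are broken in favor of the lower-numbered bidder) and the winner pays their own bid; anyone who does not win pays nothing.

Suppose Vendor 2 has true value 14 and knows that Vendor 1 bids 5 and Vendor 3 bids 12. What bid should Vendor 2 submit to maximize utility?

12

Bid 5: loses, pays 0, utility 0.
Bid 12: wins, pays 12, utility 14 - 12 = 2.
Bid 14: wins, pays 14, utility 14 - 14 = 0.
Bid 15: wins, pays 15, utility 14 - 15 = -1.
The best choice is 12 with utility 2.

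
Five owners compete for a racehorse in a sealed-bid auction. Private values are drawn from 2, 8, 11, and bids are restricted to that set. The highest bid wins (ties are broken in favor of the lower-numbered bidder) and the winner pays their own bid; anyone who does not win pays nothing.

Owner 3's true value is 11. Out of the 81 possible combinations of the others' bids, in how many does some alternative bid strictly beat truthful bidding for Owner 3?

Others bid (2, 2, 2, 2): truth gives 0; bid 8 gives 3 > 0. Violating.
Others bid (2, 2, 2, 8): truth gives 0; bid 8 gives 3 > 0. Violating.
Others bid (2, 2, 8, 2): truth gives 0; bid 8 gives 3 > 0. Violating.
Others bid (2, 2, 8, 8): truth gives 0; bid 8 gives 3 > 0. Violating.
Others bid (2, 2, 2, 11): truth gives 0; no alternative beats it.
Others bid (2, 2, 8, 11): truth gives 0; no alternative beats it.
(Checking all 81 profiles: 4 have a profitable deviation, 77 do not.)

4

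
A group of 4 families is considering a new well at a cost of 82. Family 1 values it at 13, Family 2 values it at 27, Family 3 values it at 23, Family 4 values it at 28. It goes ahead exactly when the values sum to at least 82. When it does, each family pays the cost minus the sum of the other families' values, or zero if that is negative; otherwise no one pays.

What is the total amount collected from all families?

Total value 91 ≥ cost 82, so it is built.
Family 1: others sum to 78; max(0, 82 - 78) = 4.
Family 2: others sum to 64; max(0, 82 - 64) = 18.
Family 3: others sum to 68; max(0, 82 - 68) = 14.
Family 4: others sum to 63; max(0, 82 - 63) = 19.
Total collected = 4 + 18 + 14 + 19 = 55.

55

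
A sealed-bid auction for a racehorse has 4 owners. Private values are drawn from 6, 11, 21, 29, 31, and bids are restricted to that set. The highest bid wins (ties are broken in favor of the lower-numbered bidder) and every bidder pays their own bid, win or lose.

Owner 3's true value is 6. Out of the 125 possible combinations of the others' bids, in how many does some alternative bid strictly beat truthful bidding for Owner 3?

Others bid (6, 6, 6): truth gives -6; bid 11 gives -5 > -6. Violating.
Others bid (6, 6, 11): truth gives -6; bid 11 gives -5 > -6. Violating.
Others bid (6, 6, 21): truth gives -6; no alternative beats it.
Others bid (6, 6, 29): truth gives -6; no alternative beats it.
(Checking all 125 profiles: 2 have a profitable deviation, 123 do not.)

2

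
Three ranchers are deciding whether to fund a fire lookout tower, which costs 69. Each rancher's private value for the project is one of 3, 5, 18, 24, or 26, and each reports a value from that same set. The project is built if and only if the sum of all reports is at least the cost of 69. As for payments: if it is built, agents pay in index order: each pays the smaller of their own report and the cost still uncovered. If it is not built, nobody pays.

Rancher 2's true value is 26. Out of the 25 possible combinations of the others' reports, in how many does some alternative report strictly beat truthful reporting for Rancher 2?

Others report (24, 24): truth gives 0; report 24 gives 2 > 0. Violating.
Others report (24, 26): truth gives 0; report 24 gives 2 > 0. Violating.
Others report (26, 24): truth gives 0; report 24 gives 2 > 0. Violating.
Others report (26, 26): truth gives 0; report 18 gives 8 > 0. Violating.
Others report (3, 3): truth gives 0; no alternative beats it.
Others report (3, 5): truth gives 0; no alternative beats it.
(Checking all 25 profiles: 4 have a profitable deviation, 21 do not.)

4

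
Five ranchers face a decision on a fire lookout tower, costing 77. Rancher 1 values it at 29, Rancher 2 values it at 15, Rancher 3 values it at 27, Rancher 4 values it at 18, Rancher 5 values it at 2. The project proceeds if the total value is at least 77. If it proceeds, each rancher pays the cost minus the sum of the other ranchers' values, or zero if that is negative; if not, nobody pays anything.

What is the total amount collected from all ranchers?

Total value 91 ≥ cost 77, so it is built.
Rancher 1: others sum to 62; max(0, 77 - 62) = 15.
Rancher 2: others sum to 76; max(0, 77 - 76) = 1.
Rancher 3: others sum to 64; max(0, 77 - 64) = 13.
Rancher 4: others sum to 73; max(0, 77 - 73) = 4.
Rancher 5: others sum to 89; max(0, 77 - 89) = 0.
Total collected = 15 + 1 + 13 + 4 + 0 = 33.

33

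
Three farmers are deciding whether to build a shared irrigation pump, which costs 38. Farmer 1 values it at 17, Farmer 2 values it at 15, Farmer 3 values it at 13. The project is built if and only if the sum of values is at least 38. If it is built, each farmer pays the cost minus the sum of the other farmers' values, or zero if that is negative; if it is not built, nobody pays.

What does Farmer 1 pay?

Total value 45 ≥ cost 38, so the project is built.
The other farmers' values sum to 28.
Cost minus that sum is 38 - 28 = 10.

10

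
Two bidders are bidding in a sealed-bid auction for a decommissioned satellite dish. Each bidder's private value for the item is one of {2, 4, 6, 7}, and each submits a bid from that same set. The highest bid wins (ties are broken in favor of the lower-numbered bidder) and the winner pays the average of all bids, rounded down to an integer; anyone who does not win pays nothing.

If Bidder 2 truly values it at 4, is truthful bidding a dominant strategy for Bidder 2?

Yes

Check each profile of the others' bids and compare truth against every alternative bid.
Others bid (2): truth gives 1, best alternative gives 0.
Others bid (4): truth gives 0, best alternative gives 0.
Others bid (6): truth gives 0, best alternative gives 0.
Others bid (7): truth gives 0, best alternative gives 0.
In every case the truthful bid is at least as good as any alternative, so it is a dominant strategy.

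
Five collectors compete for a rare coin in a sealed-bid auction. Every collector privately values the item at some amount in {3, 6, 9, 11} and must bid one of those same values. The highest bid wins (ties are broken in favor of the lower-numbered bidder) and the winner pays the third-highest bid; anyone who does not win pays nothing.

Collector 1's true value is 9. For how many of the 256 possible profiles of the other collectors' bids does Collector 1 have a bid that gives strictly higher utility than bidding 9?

Others bid (3, 3, 3, 11): truth gives 0; bid 11 gives 6 > 0. Violating.
Others bid (3, 3, 6, 11): truth gives 0; bid 11 gives 3 > 0. Violating.
Others bid (3, 3, 11, 3): truth gives 0; bid 11 gives 6 > 0. Violating.
Others bid (3, 3, 11, 6): truth gives 0; bid 11 gives 3 > 0. Violating.
Others bid (3, 3, 3, 3): truth gives 6; no alternative beats it.
Others bid (3, 3, 3, 6): truth gives 6; no alternative beats it.
(Checking all 256 profiles: 32 have a profitable deviation, 224 do not.)

32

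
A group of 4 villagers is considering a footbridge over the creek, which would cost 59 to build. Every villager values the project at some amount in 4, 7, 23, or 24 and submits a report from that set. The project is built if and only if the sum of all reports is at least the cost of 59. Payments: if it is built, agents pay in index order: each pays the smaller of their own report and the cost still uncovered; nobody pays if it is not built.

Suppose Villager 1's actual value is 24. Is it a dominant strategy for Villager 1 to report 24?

Consider the case where Villager 2 reports 4, Villager 3 reports 23 and Villager 4 reports 23.
Truthful report 24: project built, pays 24, utility 24 - 24 = 0.
Report 23 instead: project built, pays 23, utility 24 - 23 = 1.
Since 1 > 0, reporting 23 is strictly better here, so truthful reporting is not dominant.

No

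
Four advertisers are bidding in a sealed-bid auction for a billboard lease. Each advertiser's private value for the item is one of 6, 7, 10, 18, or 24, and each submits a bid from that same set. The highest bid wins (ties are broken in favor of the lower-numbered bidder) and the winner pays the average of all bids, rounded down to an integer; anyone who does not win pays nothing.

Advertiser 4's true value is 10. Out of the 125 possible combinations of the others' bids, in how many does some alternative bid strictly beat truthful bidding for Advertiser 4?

1

Others bid (6, 6, 6): truth gives 3; bid 7 gives 4 > 3. Violating.
Others bid (6, 6, 7): truth gives 3; no alternative beats it.
Others bid (6, 6, 10): truth gives 0; no alternative beats it.
(Checking all 125 profiles: 1 has a profitable deviation, 124 do not.)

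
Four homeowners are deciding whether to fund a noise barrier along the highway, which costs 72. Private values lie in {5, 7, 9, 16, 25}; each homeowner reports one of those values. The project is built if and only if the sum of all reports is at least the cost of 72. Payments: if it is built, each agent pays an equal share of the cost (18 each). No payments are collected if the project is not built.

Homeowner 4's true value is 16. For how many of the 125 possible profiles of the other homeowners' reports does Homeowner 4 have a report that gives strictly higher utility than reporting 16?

12

Others report (7, 25, 25): truth gives -2; report 5 gives 0 > -2. Violating.
Others report (9, 25, 25): truth gives -2; report 5 gives 0 > -2. Violating.
Others report (16, 16, 25): truth gives -2; report 5 gives 0 > -2. Violating.
Others report (16, 25, 16): truth gives -2; report 5 gives 0 > -2. Violating.
Others report (5, 5, 5): truth gives 0; no alternative beats it.
Others report (5, 5, 7): truth gives 0; no alternative beats it.
(Checking all 125 profiles: 12 have a profitable deviation, 113 do not.)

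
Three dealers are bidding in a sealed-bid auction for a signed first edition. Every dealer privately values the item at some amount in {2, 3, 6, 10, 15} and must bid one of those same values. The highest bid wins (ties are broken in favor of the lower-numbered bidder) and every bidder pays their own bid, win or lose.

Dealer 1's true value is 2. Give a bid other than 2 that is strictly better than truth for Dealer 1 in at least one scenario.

Suppose Dealer 2 bids 2 and Dealer 3 bids 3.
Bid 2: loses but pays 2, utility -2.
Bid 3: wins, pays 3, utility 2 - 3 = -1.
So bidding 3 beats truth here (-1 > -2).

3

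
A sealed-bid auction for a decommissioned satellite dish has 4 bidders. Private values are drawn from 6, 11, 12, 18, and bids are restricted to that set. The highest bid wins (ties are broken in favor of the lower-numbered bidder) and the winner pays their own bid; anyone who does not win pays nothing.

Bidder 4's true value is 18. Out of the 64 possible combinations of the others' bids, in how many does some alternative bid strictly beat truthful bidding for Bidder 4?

Others bid (6, 6, 6): truth gives 0; bid 11 gives 7 > 0. Violating.
Others bid (6, 6, 11): truth gives 0; bid 12 gives 6 > 0. Violating.
Others bid (6, 11, 6): truth gives 0; bid 12 gives 6 > 0. Violating.
Others bid (6, 11, 11): truth gives 0; bid 12 gives 6 > 0. Violating.
Others bid (6, 6, 12): truth gives 0; no alternative beats it.
Others bid (6, 6, 18): truth gives 0; no alternative beats it.
(Checking all 64 profiles: 8 have a profitable deviation, 56 do not.)

8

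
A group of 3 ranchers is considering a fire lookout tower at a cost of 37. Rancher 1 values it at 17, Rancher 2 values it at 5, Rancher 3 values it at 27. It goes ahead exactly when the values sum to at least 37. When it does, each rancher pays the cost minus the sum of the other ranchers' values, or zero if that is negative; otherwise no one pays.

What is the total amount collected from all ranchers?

20

Total value 49 ≥ cost 37, so it is built.
Rancher 1: others sum to 32; max(0, 37 - 32) = 5.
Rancher 2: others sum to 44; max(0, 37 - 44) = 0.
Rancher 3: others sum to 22; max(0, 37 - 22) = 15.
Total collected = 5 + 0 + 15 = 20.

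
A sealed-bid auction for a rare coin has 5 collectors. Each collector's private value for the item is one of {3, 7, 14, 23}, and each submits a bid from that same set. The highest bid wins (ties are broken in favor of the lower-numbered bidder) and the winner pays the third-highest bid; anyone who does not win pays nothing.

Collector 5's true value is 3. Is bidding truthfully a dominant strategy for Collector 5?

Yes

Check each profile of the others' bids and compare truth against every alternative bid.
Others bid (3, 3, 3, 3): truth gives 0, best alternative gives 0.
Others bid (3, 3, 3, 7): truth gives 0, best alternative gives 0.
Others bid (3, 3, 3, 14): truth gives 0, best alternative gives 0.
Others bid (3, 3, 3, 23): truth gives 0, best alternative gives 0.
Others bid (3, 3, 7, 3): truth gives 0, best alternative gives 0.
Others bid (3, 3, 7, 7): truth gives 0, best alternative gives 0.
(Remaining 250 profiles checked similarly; truth is weakly best in each.)
In every case the truthful bid is at least as good as any alternative, so it is a dominant strategy.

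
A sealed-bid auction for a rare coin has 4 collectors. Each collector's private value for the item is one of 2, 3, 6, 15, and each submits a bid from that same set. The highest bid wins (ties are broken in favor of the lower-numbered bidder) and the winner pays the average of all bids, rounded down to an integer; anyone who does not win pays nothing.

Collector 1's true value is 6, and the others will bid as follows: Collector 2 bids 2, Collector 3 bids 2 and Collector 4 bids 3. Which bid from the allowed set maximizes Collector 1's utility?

Bid 2: loses, pays 0, utility 0.
Bid 3: wins, pays 2, utility 6 - 2 = 4.
Bid 6: wins, pays 3, utility 6 - 3 = 3.
Bid 15: wins, pays 5, utility 6 - 5 = 1.
The best choice is 3 with utility 4.

3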